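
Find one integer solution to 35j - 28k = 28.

Step 1: Check solvability.
gcd(35, 28) = 7
Since 7 divides 28, solutions exist.

Step 2: Apply extended Euclidean algorithm to find gcd.
We find integers such that 35*x0 + 28*y0 = 7

Step 3: Scale the particular solution.
Multiply by 28/7 = 4:
j = 4, k = 4

Step 4: Verify.
35*(4) - 28*(4) = 28 = 28 ✓

j = 4, k = 4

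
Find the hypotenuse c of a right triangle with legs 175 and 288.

c² = a² + b² = 175² + 288² = 30625 + 82944 = 113569
c = 337

337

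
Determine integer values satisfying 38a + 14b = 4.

Step 1: Check solvability.
gcd(38, 14) = 2
Since 2 divides 4, solutions exist.

Step 2: Apply extended Euclidean algorithm to find gcd.
We find integers such that 38*x0 + 14*y0 = 2

Step 3: Scale the particular solution.
Multiply by 4/2 = 2:
a = 6, b = -16

Step 4: Verify.
38*(6) + 14*(-16) = 4 = 4 ✓

a = 6, b = -16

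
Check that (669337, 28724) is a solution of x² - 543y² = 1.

Compute x² = 669337² = 448012019569
Compute 543y² = 543·28724² = 543·825068176 = 448012019568
x² - 543y² = 448012019569 - 448012019568 = 1
Since this equals 1, (669337, 28724) is a solution.

Yes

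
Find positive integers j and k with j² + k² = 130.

We need to find integers j, k > 0 such that j² + k² = 130.
Trying j = 3: k² = 130 - 3² = 130 - 9 = 121
k = 11
Check: 3² + 11² = 9 + 121 = 130 ✓

130 = 3² + 11²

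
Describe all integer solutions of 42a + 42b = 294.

Step 1: Compute gcd(42, 42) = 42.
Since 42 divides 294, solutions exist.

Step 2: Find a particular solution using extended Euclidean algorithm.
We get a₀ = 0, b₀ = 7.
Check: 42*0 + 42*7 = 294 = 294 ✓

Step 3: Write the general solution.
a = 0 + (42/42)t = 0 + 1t
b = 7 - (42/42)t = 7 - 1t
for any integer t.

a = 0 + 1t, b = 7 - 1t for integer t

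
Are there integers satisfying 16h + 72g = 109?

Step 1: Compute gcd(16, 72).
gcd(16, 72) = 8

Step 2: Check divisibility.
Does 8 divide 109? 109 = 8 x 13 + 5, so no.

By the theorem on linear Diophantine equations, 16h + 72g = 109 has integer solutions if and only if gcd(16, 72) divides 109. Since 8 does not divide 109, no solutions exist.

No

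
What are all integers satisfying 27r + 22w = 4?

Step 1: Compute gcd(27, 22) = 1.
Since 1 divides 4, solutions exist.

Step 2: Find a particular solution using extended Euclidean algorithm.
We get r₀ = 36, w₀ = -44.
Check: 27*36 + 22*-44 = 4 = 4 ✓

Step 3: Write the general solution.
r = 36 + (22/1)t = 36 + 22t
w = -44 - (27/1)t = -44 - 27t
for any integer t.

r = 36 + 22t, w = -44 - 27t for integer t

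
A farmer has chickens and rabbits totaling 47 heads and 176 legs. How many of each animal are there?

Let c = chickens, r = rabbits.
Heads: c + r = 47
Legs: 2c + 4r = 176
From the first equation, c = 47 - r. Substitute:
2(47 - r) + 4r = 176
94 + 2r = 176
r = (176 - 94)/2 = 41
c = 47 - 41 = 6

Chickens: 6, Rabbits: 41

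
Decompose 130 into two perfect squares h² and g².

We need to find integers h, g > 0 such that h² + g² = 130.
Trying h = 3: g² = 130 - 3² = 130 - 9 = 121
g = 11
Check: 3² + 11² = 9 + 121 = 130 ✓

130 = 3² + 11²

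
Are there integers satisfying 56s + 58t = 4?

Step 1: Compute gcd(56, 58).
gcd(56, 58) = 2

Step 2: Check divisibility.
Does 2 divide 4? 4 = 2 x 2, so yes.

By the theorem on linear Diophantine equations, 56s + 58t = 4 has integer solutions if and only if gcd(56, 58) divides 4. Since 2 | 4, solutions exist.

Yes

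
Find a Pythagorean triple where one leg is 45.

We need the other leg and hypotenuse such that 45² + x² = c².
Take x = 28, c = 53: 45² + 28² = 2025 + 784 = 2809 = 53² ✓
Triple: (45, 28, 53)

(45, 28, 53)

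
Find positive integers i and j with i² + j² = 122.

We need to find integers i, j > 0 such that i² + j² = 122.
Trying i = 1: j² = 122 - 1² = 122 - 1 = 121
j = 11
Check: 1² + 11² = 1 + 121 = 122 ✓

122 = 1² + 11²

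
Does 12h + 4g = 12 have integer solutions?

Step 1: Compute gcd(12, 4).
gcd(12, 4) = 4

Step 2: Check divisibility.
Does 4 divide 12? 12 = 4 x 3, so yes.

By the theorem on linear Diophantine equations, 12h + 4g = 12 has integer solutions if and only if gcd(12, 4) divides 12. Since 4 | 12, solutions exist.

Yes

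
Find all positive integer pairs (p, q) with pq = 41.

The positive divisors of 41 are: 1, 41.
Each divisor d gives the pair (d, 41/d):
(1, 41), (41, 1)

(1, 41), (41, 1)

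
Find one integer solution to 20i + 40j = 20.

Step 1: Check solvability.
gcd(20, 40) = 20
Since 20 divides 20, solutions exist.

Step 2: Apply extended Euclidean algorithm to find gcd.
We find integers such that 20*x0 + 40*y0 = 20

Step 3: Scale the particular solution.
Multiply by 20/20 = 1:
i = 1, j = 0

Step 4: Verify.
20*(1) + 40*(0) = 20 = 20 ✓

i = 1, j = 0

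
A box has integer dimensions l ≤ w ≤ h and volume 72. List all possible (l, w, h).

Iterate l from 1 to ⌊72^(1/3)⌋. For each l dividing 72, iterate w ≥ l with w dividing 72/l, and set h = 72/(l·w).
Triples found (12): (1×1×72), (1×2×36), (1×3×24), (1×4×18), (1×6×12), (1×8×9), (2×2×18), (2×3×12), (2×4×9), (2×6×6), (3×3×8), (3×4×6)

(1×1×72), (1×2×36), (1×3×24), (1×4×18), (1×6×12), (1×8×9), (2×2×18), (2×3×12), (2×4×9), (2×6×6), (3×3×8), (3×4×6)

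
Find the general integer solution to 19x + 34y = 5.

Step 1: Compute gcd(19, 34) = 1.
Since 1 divides 5, solutions exist.

Step 2: Find a particular solution using extended Euclidean algorithm.
We get x₀ = 45, y₀ = -25.
Check: 19*45 + 34*-25 = 5 = 5 ✓

Step 3: Write the general solution.
x = 45 + (34/1)t = 45 + 34t
y = -25 - (19/1)t = -25 - 19t
for any integer t.

x = 45 + 34t, y = -25 - 19t for integer t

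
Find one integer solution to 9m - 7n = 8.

Step 1: Check solvability.
gcd(9, 7) = 1
Since 1 divides 8, solutions exist.

Step 2: Apply extended Euclidean algorithm to find gcd.
We find integers such that 9*x0 + 7*y0 = 1

Step 3: Scale the particular solution.
Multiply by 8/1 = 8:
m = -24, n = -32

Step 4: Verify.
9*(-24) - 7*(-32) = 8 = 8 ✓

m = -24, n = -32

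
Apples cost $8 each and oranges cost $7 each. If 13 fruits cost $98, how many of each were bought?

Let a = apples, o = oranges.
a + o = 13
8a + 7o = 98
Substitute o = 13 - a:
8a + 7(13 - a) = 98
(8 - 7)a = 98 - 91
1a = 7
a = 7, o = 13 - 7 = 6

Apples: 7, Oranges: 6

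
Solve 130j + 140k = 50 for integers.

Step 1: Check solvability.
gcd(130, 140) = 10
Since 10 divides 50, solutions exist.

Step 2: Apply extended Euclidean algorithm to find gcd.
We find integers such that 130*x0 + 140*y0 = 10

Step 3: Scale the particular solution.
Multiply by 50/10 = 5:
j = -5, k = 5

Step 4: Verify.
130*(-5) + 140*(5) = 50 = 50 ✓

j = -5, k = 5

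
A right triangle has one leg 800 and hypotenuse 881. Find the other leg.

a² = c² - b² = 776161 - 640000 = 136161
a = 369

369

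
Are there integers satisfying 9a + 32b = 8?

Step 1: Compute gcd(9, 32).
gcd(9, 32) = 1

Step 2: Check divisibility.
Does 1 divide 8? 8 = 1 x 8, so yes.

By the theorem on linear Diophantine equations, 9a + 32b = 8 has integer solutions if and only if gcd(9, 32) divides 8. Since 1 | 8, solutions exist.

Yes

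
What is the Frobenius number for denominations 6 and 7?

For two coprime denominations a and b, the Frobenius number (largest value not representable as a non-negative combination) is ab - a - b.
Here gcd(6, 7) = 1, so they are coprime.
F(6, 7) = 6·7 - 6 - 7 = 42 - 13 = 29

29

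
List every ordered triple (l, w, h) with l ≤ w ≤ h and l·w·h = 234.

Iterate l from 1 to ⌊234^(1/3)⌋. For each l dividing 234, iterate w ≥ l with w dividing 234/l, and set h = 234/(l·w).
Triples found (10): (1×1×234), (1×2×117), (1×3×78), (1×6×39), (1×9×26), (1×13×18), (2×3×39), (2×9×13), (3×3×26), (3×6×13)

(1×1×234), (1×2×117), (1×3×78), (1×6×39), (1×9×26), (1×13×18), (2×3×39), (2×9×13), (3×3×26), (3×6×13)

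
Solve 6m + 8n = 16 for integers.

Step 1: Check solvability.
gcd(6, 8) = 2
Since 2 divides 16, solutions exist.

Step 2: Apply extended Euclidean algorithm to find gcd.
We find integers such that 6*x0 + 8*y0 = 2

Step 3: Scale the particular solution.
Multiply by 16/2 = 8:
m = -8, n = 8

Step 4: Verify.
6*(-8) + 8*(8) = 16 = 16 ✓

m = -8, n = 8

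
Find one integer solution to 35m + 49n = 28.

Step 1: Check solvability.
gcd(35, 49) = 7
Since 7 divides 28, solutions exist.

Step 2: Apply extended Euclidean algorithm to find gcd.
We find integers such that 35*x0 + 49*y0 = 7

Step 3: Scale the particular solution.
Multiply by 28/7 = 4:
m = 12, n = -8

Step 4: Verify.
35*(12) + 49*(-8) = 28 = 28 ✓

m = 12, n = -8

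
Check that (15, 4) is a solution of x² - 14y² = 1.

Compute x² = 15² = 225
Compute 14y² = 14·4² = 14·16 = 224
x² - 14y² = 225 - 224 = 1
Since this equals 1, (15, 4) is a solution.

Yes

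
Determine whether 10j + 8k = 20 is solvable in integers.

Step 1: Compute gcd(10, 8).
gcd(10, 8) = 2

Step 2: Check divisibility.
Does 2 divide 20? 20 = 2 x 10, so yes.

By the theorem on linear Diophantine equations, 10j + 8k = 20 has integer solutions if and only if gcd(10, 8) divides 20. Since 2 | 20, solutions exist.

Yes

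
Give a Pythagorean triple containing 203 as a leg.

We need the other leg and hypotenuse such that 203² + x² = c².
Take x = 2940, c = 2947: 203² + 2940² = 41209 + 8643600 = 8684809 = 2947² ✓
Triple: (203, 2940, 2947)

(203, 2940, 2947)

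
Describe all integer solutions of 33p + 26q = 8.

Step 1: Compute gcd(33, 26) = 1.
Since 1 divides 8, solutions exist.

Step 2: Find a particular solution using extended Euclidean algorithm.
We get p₀ = -88, q₀ = 112.
Check: 33*-88 + 26*112 = 8 = 8 ✓

Step 3: Write the general solution.
p = -88 + (26/1)t = -88 + 26t
q = 112 - (33/1)t = 112 - 33t
for any integer t.

p = -88 + 26t, q = 112 - 33t for integer t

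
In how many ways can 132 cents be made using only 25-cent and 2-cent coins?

We need non-negative integers (x, y) with 25x + 2y = 132.
For each x from 0 to 5, check if (132 - 25x) is a non-negative multiple of 2.
Solutions (x, y): (0,66), (2,41), (4,16)
Count: 3

3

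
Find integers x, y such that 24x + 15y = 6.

Step 1: Check solvability.
gcd(24, 15) = 3
Since 3 divides 6, solutions exist.

Step 2: Apply extended Euclidean algorithm to find gcd.
We find integers such that 24*x0 + 15*y0 = 3

Step 3: Scale the particular solution.
Multiply by 6/3 = 2:
x = 4, y = -6

Step 4: Verify.
24*(4) + 15*(-6) = 6 = 6 ✓

x = 4, y = -6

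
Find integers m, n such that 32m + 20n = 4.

Step 1: Check solvability.
gcd(32, 20) = 4
Since 4 divides 4, solutions exist.

Step 2: Apply extended Euclidean algorithm to find gcd.
We find integers such that 32*x0 + 20*y0 = 4

Step 3: Scale the particular solution.
Multiply by 4/4 = 1:
m = 2, n = -3

Step 4: Verify.
32*(2) + 20*(-3) = 4 = 4 ✓

m = 2, n = -3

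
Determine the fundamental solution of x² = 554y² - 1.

We need x² = 554y² - 1. Try successive y:
y = 1: x² = 554·1² - 1 = 553, not a perfect square
y = 2: x² = 554·2² - 1 = 2215, not a perfect square
y = 3: x² = 554·3² - 1 = 4985, not a perfect square
...
y = 7405: x² = 554·7405² - 1 = 30378049849 = 174293² ✓
Check: 174293² - 554·7405² = 30378049849 - 30378049850 = -1 ✓

x = 174293, y = 7405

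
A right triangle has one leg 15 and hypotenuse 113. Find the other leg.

b² = c² - a² = 12769 - 225 = 12544
b = 112

112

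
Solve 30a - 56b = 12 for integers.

Step 1: Check solvability.
gcd(30, 56) = 2
Since 2 divides 12, solutions exist.

Step 2: Apply extended Euclidean algorithm to find gcd.
We find integers such that 30*x0 + 56*y0 = 2

Step 3: Scale the particular solution.
Multiply by 12/2 = 6:
a = -78, b = -42

Step 4: Verify.
30*(-78) - 56*(-42) = 12 = 12 ✓

a = -78, b = -42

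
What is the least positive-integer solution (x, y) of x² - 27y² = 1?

We seek the smallest positive integers (x, y) with x² - 27y² = 1, i.e., x² = 27y² + 1.
Try successive y values:
y = 1: x² = 27·1² + 1 = 28, not a perfect square
y = 2: x² = 27·2² + 1 = 109, not a perfect square
y = 3: x² = 27·3² + 1 = 244, not a perfect square
... continuing the search (or via continued fractions) ...
y = 5: x² = 27·5² + 1 = 676, x = 26 ✓

Verify: 26² - 27·5² = 676 - 675 = 1 ✓

x = 26, y = 5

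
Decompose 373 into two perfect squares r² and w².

We need to find integers r, w > 0 such that r² + w² = 373.
Trying r = 7: w² = 373 - 7² = 373 - 49 = 324
w = 18
Check: 7² + 18² = 49 + 324 = 373 ✓

373 = 7² + 18²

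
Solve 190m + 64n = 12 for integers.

Step 1: Check solvability.
gcd(190, 64) = 2
Since 2 divides 12, solutions exist.

Step 2: Apply extended Euclidean algorithm to find gcd.
We find integers such that 190*x0 + 64*y0 = 2

Step 3: Scale the particular solution.
Multiply by 12/2 = 6:
m = -6, n = 18

Step 4: Verify.
190*(-6) + 64*(18) = 12 = 12 ✓

m = -6, n = 18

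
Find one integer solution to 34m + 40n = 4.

Step 1: Check solvability.
gcd(34, 40) = 2
Since 2 divides 4, solutions exist.

Step 2: Apply extended Euclidean algorithm to find gcd.
We find integers such that 34*x0 + 40*y0 = 2

Step 3: Scale the particular solution.
Multiply by 4/2 = 2:
m = -14, n = 12

Step 4: Verify.
34*(-14) + 40*(12) = 4 = 4 ✓

m = -14, n = 12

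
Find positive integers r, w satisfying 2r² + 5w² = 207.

Try small values of r and check whether (207 - 2r²)/5 is a perfect square.
r = 9: 2·9² = 162, so 5w² = 207 - 162 = 45, giving w² = 9, w = 3.
Check: 2·9² + 5·3² = 162 + 45 = 207 ✓

r = 9, w = 3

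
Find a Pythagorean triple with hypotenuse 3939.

We need a² + b² = 3939² = 15515721.
Trying: 765² + 3864² = 585225 + 14930496 = 15515721 ✓

(765, 3864, 3939)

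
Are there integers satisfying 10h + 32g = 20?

Step 1: Compute gcd(10, 32).
gcd(10, 32) = 2

Step 2: Check divisibility.
Does 2 divide 20? 20 = 2 x 10, so yes.

By the theorem on linear Diophantine equations, 10h + 32g = 20 has integer solutions if and only if gcd(10, 32) divides 20. Since 2 | 20, solutions exist.

Yes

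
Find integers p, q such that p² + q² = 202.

We need to find integers p, q > 0 such that p² + q² = 202.
Trying p = 9: q² = 202 - 9² = 202 - 81 = 121
q = 11
Check: 9² + 11² = 81 + 121 = 202 ✓

202 = 9² + 11²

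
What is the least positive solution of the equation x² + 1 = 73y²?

We need x² = 73y² - 1. Try successive y:
y = 1: x² = 73·1² - 1 = 72, not a perfect square
y = 2: x² = 73·2² - 1 = 291, not a perfect square
y = 3: x² = 73·3² - 1 = 656, not a perfect square
...
y = 125: x² = 73·125² - 1 = 1140624 = 1068² ✓
Check: 1068² - 73·125² = 1140624 - 1140625 = -1 ✓

x = 1068, y = 125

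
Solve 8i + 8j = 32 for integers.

Step 1: Check solvability.
gcd(8, 8) = 8
Since 8 divides 32, solutions exist.

Step 2: Apply extended Euclidean algorithm to find gcd.
We find integers such that 8*x0 + 8*y0 = 8

Step 3: Scale the particular solution.
Multiply by 32/8 = 4:
i = 0, j = 4

Step 4: Verify.
8*(0) + 8*(4) = 32 = 32 ✓

i = 0, j = 4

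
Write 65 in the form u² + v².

We need to find integers u, v > 0 such that u² + v² = 65.
Trying u = 1: v² = 65 - 1² = 65 - 1 = 64
v = 8
Check: 1² + 8² = 1 + 64 = 65 ✓

65 = 1² + 8²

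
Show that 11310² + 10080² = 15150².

Compute a² + b² = 11310² + 10080² = 127916100 + 101606400 = 229522500
Compute c² = 15150² = 229522500
Since 229522500 = 229522500, confirmed.

Yes, it is a Pythagorean triple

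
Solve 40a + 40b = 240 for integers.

Step 1: Check solvability.
gcd(40, 40) = 40
Since 40 divides 240, solutions exist.

Step 2: Apply extended Euclidean algorithm to find gcd.
We find integers such that 40*x0 + 40*y0 = 40

Step 3: Scale the particular solution.
Multiply by 240/40 = 6:
a = 0, b = 6

Step 4: Verify.
40*(0) + 40*(6) = 240 = 240 ✓

a = 0, b = 6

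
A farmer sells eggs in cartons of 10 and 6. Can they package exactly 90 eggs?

We need non-negative a, b with 10a + 6b = 90.
gcd(10, 6) = 2 divides 90.
Try a = 0: 6b = 90 - 0 = 90, so b = 15.
One way: 0 cartons of 10 and 15 cartons of 6.

Yes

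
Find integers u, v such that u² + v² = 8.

We need to find integers u, v > 0 such that u² + v² = 8.
Trying u = 2: v² = 8 - 2² = 8 - 4 = 4
v = 2
Check: 2² + 2² = 4 + 4 = 8 ✓

8 = 2² + 2²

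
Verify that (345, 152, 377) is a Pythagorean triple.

Compute a² + b²:
345² + 152² = 119025 + 23104 = 142129
Compute c²:
377² = 142129
Since 142129 = 142129, it is a Pythagorean triple.

Yes, it is a Pythagorean triple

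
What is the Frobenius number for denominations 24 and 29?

For two coprime denominations a and b, the Frobenius number (largest value not representable as a non-negative combination) is ab - a - b.
Here gcd(24, 29) = 1, so they are coprime.
F(24, 29) = 24·29 - 24 - 29 = 696 - 53 = 643

643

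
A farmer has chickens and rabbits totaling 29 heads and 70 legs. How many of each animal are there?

Let c = chickens, r = rabbits.
Heads: c + r = 29
Legs: 2c + 4r = 70
From the first equation, c = 29 - r. Substitute:
2(29 - r) + 4r = 70
58 + 2r = 70
r = (70 - 58)/2 = 6
c = 29 - 6 = 23

Chickens: 23, Rabbits: 6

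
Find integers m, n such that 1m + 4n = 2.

Step 1: Check solvability.
gcd(1, 4) = 1
Since 1 divides 2, solutions exist.

Step 2: Apply extended Euclidean algorithm to find gcd.
We find integers such that 1*x0 + 4*y0 = 1

Step 3: Scale the particular solution.
Multiply by 2/1 = 2:
m = 2, n = 0

Step 4: Verify.
1*(2) + 4*(0) = 2 = 2 ✓

m = 2, n = 0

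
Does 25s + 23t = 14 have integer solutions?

Step 1: Compute gcd(25, 23).
gcd(25, 23) = 1

Step 2: Check divisibility.
Does 1 divide 14? 14 = 1 x 14, so yes.

By the theorem on linear Diophantine equations, 25s + 23t = 14 has integer solutions if and only if gcd(25, 23) divides 14. Since 1 | 14, solutions exist.

Yes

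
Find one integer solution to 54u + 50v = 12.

Step 1: Check solvability.
gcd(54, 50) = 2
Since 2 divides 12, solutions exist.

Step 2: Apply extended Euclidean algorithm to find gcd.
We find integers such that 54*x0 + 50*y0 = 2

Step 3: Scale the particular solution.
Multiply by 12/2 = 6:
u = -72, v = 78

Step 4: Verify.
54*(-72) + 50*(78) = 12 = 12 ✓

u = -72, v = 78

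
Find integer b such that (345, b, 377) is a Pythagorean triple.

b² = c² - a² = 377² - 345² = 142129 - 119025 = 23104
b = sqrt(23104) = 152

152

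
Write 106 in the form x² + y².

We need to find integers x, y > 0 such that x² + y² = 106.
Trying x = 5: y² = 106 - 5² = 106 - 25 = 81
y = 9
Check: 5² + 9² = 25 + 81 = 106 ✓

106 = 5² + 9²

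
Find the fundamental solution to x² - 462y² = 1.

We seek the smallest positive integers (x, y) with x² - 462y² = 1, i.e., x² = 462y² + 1.
Try successive y values:
y = 1: x² = 462·1² + 1 = 463, not a perfect square
y = 2: x² = 462·2² + 1 = 1849, x = 43 ✓

Verify: 43² - 462·2² = 1849 - 1848 = 1 ✓

x = 43, y = 2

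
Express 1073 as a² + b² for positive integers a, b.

We need to find integers a, b > 0 such that a² + b² = 1073.
Trying a = 7: b² = 1073 - 7² = 1073 - 49 = 1024
b = 32
Check: 7² + 32² = 49 + 1024 = 1073 ✓

1073 = 7² + 32²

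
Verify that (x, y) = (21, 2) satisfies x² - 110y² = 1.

Compute x² = 21² = 441
Compute 110y² = 110·2² = 110·4 = 440
x² - 110y² = 441 - 440 = 1
Since this equals 1, (21, 2) is a solution.

Yes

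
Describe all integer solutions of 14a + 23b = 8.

Step 1: Compute gcd(14, 23) = 1.
Since 1 divides 8, solutions exist.

Step 2: Find a particular solution using extended Euclidean algorithm.
We get a₀ = 40, b₀ = -24.
Check: 14*40 + 23*-24 = 8 = 8 ✓

Step 3: Write the general solution.
a = 40 + (23/1)t = 40 + 23t
b = -24 - (14/1)t = -24 - 14t
for any integer t.

a = 40 + 23t, b = -24 - 14t for integer t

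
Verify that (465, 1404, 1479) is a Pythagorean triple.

Compute a² + b²:
465² + 1404² = 216225 + 1971216 = 2187441
Compute c²:
1479² = 2187441
Since 2187441 = 2187441, it is a Pythagorean triple.

Yes, it is a Pythagorean triple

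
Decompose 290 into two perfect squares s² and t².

We need to find integers s, t > 0 such that s² + t² = 290.
Trying s = 1: t² = 290 - 1² = 290 - 1 = 289
t = 17
Check: 1² + 17² = 1 + 289 = 290 ✓

290 = 1² + 17²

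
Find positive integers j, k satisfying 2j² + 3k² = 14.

Try small values of j and check whether (14 - 2j²)/3 is a perfect square.
j = 1: 2·1² = 2, so 3k² = 14 - 2 = 12, giving k² = 4, k = 2.
Check: 2·1² + 3·2² = 2 + 12 = 14 ✓

j = 1, k = 2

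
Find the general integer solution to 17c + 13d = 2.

Step 1: Compute gcd(17, 13) = 1.
Since 1 divides 2, solutions exist.

Step 2: Find a particular solution using extended Euclidean algorithm.
We get c₀ = -6, d₀ = 8.
Check: 17*-6 + 13*8 = 2 = 2 ✓

Step 3: Write the general solution.
c = -6 + (13/1)t = -6 + 13t
d = 8 - (17/1)t = 8 - 17t
for any integer t.

c = -6 + 13t, d = 8 - 17t for integer t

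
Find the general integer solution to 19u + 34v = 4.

Step 1: Compute gcd(19, 34) = 1.
Since 1 divides 4, solutions exist.

Step 2: Find a particular solution using extended Euclidean algorithm.
We get u₀ = 36, v₀ = -20.
Check: 19*36 + 34*-20 = 4 = 4 ✓

Step 3: Write the general solution.
u = 36 + (34/1)t = 36 + 34t
v = -20 - (19/1)t = -20 - 19t
for any integer t.

u = 36 + 34t, v = -20 - 19t for integer t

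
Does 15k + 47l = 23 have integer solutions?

Step 1: Compute gcd(15, 47).
gcd(15, 47) = 1

Step 2: Check divisibility.
Does 1 divide 23? 23 = 1 x 23, so yes.

By the theorem on linear Diophantine equations, 15k + 47l = 23 has integer solutions if and only if gcd(15, 47) divides 23. Since 1 | 23, solutions exist.

Yes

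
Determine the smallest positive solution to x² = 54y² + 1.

We seek the smallest positive integers (x, y) with x² - 54y² = 1, i.e., x² = 54y² + 1.
Try successive y values:
y = 1: x² = 54·1² + 1 = 55, not a perfect square
y = 2: x² = 54·2² + 1 = 217, not a perfect square
y = 3: x² = 54·3² + 1 = 487, not a perfect square
... continuing the search (or via continued fractions) ...
y = 66: x² = 54·66² + 1 = 235225, x = 485 ✓

Verify: 485² - 54·66² = 235225 - 235224 = 1 ✓

x = 485, y = 66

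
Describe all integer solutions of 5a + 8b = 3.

Step 1: Compute gcd(5, 8) = 1.
Since 1 divides 3, solutions exist.

Step 2: Find a particular solution using extended Euclidean algorithm.
We get a₀ = -9, b₀ = 6.
Check: 5*-9 + 8*6 = 3 = 3 ✓

Step 3: Write the general solution.
a = -9 + (8/1)t = -9 + 8t
b = 6 - (5/1)t = 6 - 5t
for any integer t.

a = -9 + 8t, b = 6 - 5t for integer t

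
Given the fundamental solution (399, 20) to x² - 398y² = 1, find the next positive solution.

Solutions to x² - Dy² = 1 are generated by powers of (x₀ + y₀√D).
The next solution satisfies x₁ + y₁√398 = (x₀ + y₀√398)², giving:
x₁ = x₀² + 398y₀² = 399² + 398·20² = 159201 + 159200 = 318401
y₁ = 2x₀y₀ = 2·399·20 = 15960

Verify: 318401² - 398·15960² = 101379196801 - 101379196800 = 1 ✓

x = 318401, y = 15960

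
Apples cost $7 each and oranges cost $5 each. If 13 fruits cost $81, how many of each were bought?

Let a = apples, o = oranges.
a + o = 13
7a + 5o = 81
Substitute o = 13 - a:
7a + 5(13 - a) = 81
(7 - 5)a = 81 - 65
2a = 16
a = 8, o = 13 - 8 = 5

Apples: 8, Oranges: 5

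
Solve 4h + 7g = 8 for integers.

Step 1: Check solvability.
gcd(4, 7) = 1
Since 1 divides 8, solutions exist.

Step 2: Apply extended Euclidean algorithm to find gcd.
We find integers such that 4*x0 + 7*y0 = 1

Step 3: Scale the particular solution.
Multiply by 8/1 = 8:
h = 16, g = -8

Step 4: Verify.
4*(16) + 7*(-8) = 8 = 8 ✓

h = 16, g = -8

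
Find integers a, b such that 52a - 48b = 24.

Step 1: Check solvability.
gcd(52, 48) = 4
Since 4 divides 24, solutions exist.

Step 2: Apply extended Euclidean algorithm to find gcd.
We find integers such that 52*x0 + 48*y0 = 4

Step 3: Scale the particular solution.
Multiply by 24/4 = 6:
a = 6, b = 6

Step 4: Verify.
52*(6) - 48*(6) = 24 = 24 ✓

a = 6, b = 6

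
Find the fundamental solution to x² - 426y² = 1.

We seek the smallest positive integers (x, y) with x² - 426y² = 1, i.e., x² = 426y² + 1.
Try successive y values:
y = 1: x² = 426·1² + 1 = 427, not a perfect square
y = 2: x² = 426·2² + 1 = 1705, not a perfect square
y = 3: x² = 426·3² + 1 = 3835, not a perfect square
... continuing the search (or via continued fractions) ...
y = 4300: x² = 426·4300² + 1 = 7876740001, x = 88751 ✓

Verify: 88751² - 426·4300² = 7876740001 - 7876740000 = 1 ✓

x = 88751, y = 4300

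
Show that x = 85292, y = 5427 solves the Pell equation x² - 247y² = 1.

Compute x² = 85292² = 7274725264
Compute 247y² = 247·5427² = 247·29452329 = 7274725263
x² - 247y² = 7274725264 - 7274725263 = 1
Since this equals 1, (85292, 5427) is a solution.

Yes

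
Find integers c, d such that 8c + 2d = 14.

Step 1: Check solvability.
gcd(8, 2) = 2
Since 2 divides 14, solutions exist.

Step 2: Apply extended Euclidean algorithm to find gcd.
We find integers such that 8*x0 + 2*y0 = 2

Step 3: Scale the particular solution.
Multiply by 14/2 = 7:
c = 0, d = 7

Step 4: Verify.
8*(0) + 2*(7) = 14 = 14 ✓

c = 0, d = 7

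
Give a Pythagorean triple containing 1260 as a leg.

We need the other leg and hypotenuse such that 1260² + x² = c².
Take x = 575, c = 1385: 1260² + 575² = 1587600 + 330625 = 1918225 = 1385² ✓
Triple: (575, 1260, 1385)

(575, 1260, 1385)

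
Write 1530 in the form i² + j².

We need to find integers i, j > 0 such that i² + j² = 1530.
Trying i = 3: j² = 1530 - 3² = 1530 - 9 = 1521
j = 39
Check: 3² + 39² = 9 + 1521 = 1530 ✓

1530 = 3² + 39²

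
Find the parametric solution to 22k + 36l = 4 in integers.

Step 1: Compute gcd(22, 36) = 2.
Since 2 divides 4, solutions exist.

Step 2: Find a particular solution using extended Euclidean algorithm.
We get k₀ = 10, l₀ = -6.
Check: 22*10 + 36*-6 = 4 = 4 ✓

Step 3: Write the general solution.
k = 10 + (36/2)t = 10 + 18t
l = -6 - (22/2)t = -6 - 11t
for any integer t.

k = 10 + 18t, l = -6 - 11t for integer t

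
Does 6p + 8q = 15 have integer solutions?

Step 1: Compute gcd(6, 8).
gcd(6, 8) = 2

Step 2: Check divisibility.
Does 2 divide 15? 15 = 2 x 7 + 1, so no.

By the theorem on linear Diophantine equations, 6p + 8q = 15 has integer solutions if and only if gcd(6, 8) divides 15. Since 2 does not divide 15, no solutions exist.

No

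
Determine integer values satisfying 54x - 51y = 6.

Step 1: Check solvability.
gcd(54, 51) = 3
Since 3 divides 6, solutions exist.

Step 2: Apply extended Euclidean algorithm to find gcd.
We find integers such that 54*x0 + 51*y0 = 3

Step 3: Scale the particular solution.
Multiply by 6/3 = 2:
x = 2, y = 2

Step 4: Verify.
54*(2) - 51*(2) = 6 = 6 ✓

x = 2, y = 2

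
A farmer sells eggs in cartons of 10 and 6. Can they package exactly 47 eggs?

We need non-negative a, b with 10a + 6b = 47.
gcd(10, 6) = 2, and 2 does not divide 47.
No integer solutions exist.

No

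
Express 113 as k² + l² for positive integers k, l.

We need to find integers k, l > 0 such that k² + l² = 113.
Trying k = 7: l² = 113 - 7² = 113 - 49 = 64
l = 8
Check: 7² + 8² = 49 + 64 = 113 ✓

113 = 7² + 8²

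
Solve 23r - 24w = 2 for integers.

Step 1: Check solvability.
gcd(23, 24) = 1
Since 1 divides 2, solutions exist.

Step 2: Apply extended Euclidean algorithm to find gcd.
We find integers such that 23*x0 + 24*y0 = 1

Step 3: Scale the particular solution.
Multiply by 2/1 = 2:
r = -2, w = -2

Step 4: Verify.
23*(-2) - 24*(-2) = 2 = 2 ✓

r = -2, w = -2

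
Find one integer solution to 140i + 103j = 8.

Step 1: Check solvability.
gcd(140, 103) = 1
Since 1 divides 8, solutions exist.

Step 2: Apply extended Euclidean algorithm to find gcd.
We find integers such that 140*x0 + 103*y0 = 1

Step 3: Scale the particular solution.
Multiply by 8/1 = 8:
i = 312, j = -424

Step 4: Verify.
140*(312) + 103*(-424) = 8 = 8 ✓

i = 312, j = -424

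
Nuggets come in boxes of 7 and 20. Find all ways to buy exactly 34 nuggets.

We need non-negative integers (x, y) with 7x + 20y = 34.
For each x in 0..4, check if 34 - 7x is a non-negative multiple of 20.
x = 2: 20y = 20, y = 1 ✓

(2 boxes of 7, 1 boxes of 20)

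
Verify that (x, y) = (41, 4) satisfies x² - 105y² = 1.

Compute x² = 41² = 1681
Compute 105y² = 105·4² = 105·16 = 1680
x² - 105y² = 1681 - 1680 = 1
Since this equals 1, (41, 4) is a solution.

Yes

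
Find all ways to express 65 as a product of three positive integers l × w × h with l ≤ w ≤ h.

Iterate l from 1 to ⌊65^(1/3)⌋. For each l dividing 65, iterate w ≥ l with w dividing 65/l, and set h = 65/(l·w).
Triples found (2): (1×1×65), (1×5×13)

(1×1×65), (1×5×13)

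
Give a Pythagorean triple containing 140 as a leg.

We need the other leg and hypotenuse such that 140² + x² = c².
Take x = 171, c = 221: 140² + 171² = 19600 + 29241 = 48841 = 221² ✓
Triple: (171, 140, 221)

(171, 140, 221)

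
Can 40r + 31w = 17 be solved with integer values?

Step 1: Compute gcd(40, 31).
gcd(40, 31) = 1

Step 2: Check divisibility.
Does 1 divide 17? 17 = 1 x 17, so yes.

By the theorem on linear Diophantine equations, 40r + 31w = 17 has integer solutions if and only if gcd(40, 31) divides 17. Since 1 | 17, solutions exist.

Yes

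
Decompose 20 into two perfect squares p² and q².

We need to find integers p, q > 0 such that p² + q² = 20.
Trying p = 2: q² = 20 - 2² = 20 - 4 = 16
q = 4
Check: 2² + 4² = 4 + 16 = 20 ✓

20 = 2² + 4²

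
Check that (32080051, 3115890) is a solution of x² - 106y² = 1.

Compute x² = 32080051² = 1029129672162601
Compute 106y² = 106·3115890² = 106·9708770492100 = 1029129672162600
x² - 106y² = 1029129672162601 - 1029129672162600 = 1
Since this equals 1, (32080051, 3115890) is a solution.

Yes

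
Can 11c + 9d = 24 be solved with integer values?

Step 1: Compute gcd(11, 9).
gcd(11, 9) = 1

Step 2: Check divisibility.
Does 1 divide 24? 24 = 1 x 24, so yes.

By the theorem on linear Diophantine equations, 11c + 9d = 24 has integer solutions if and only if gcd(11, 9) divides 24. Since 1 | 24, solutions exist.

Yes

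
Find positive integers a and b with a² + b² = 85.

We need to find integers a, b > 0 such that a² + b² = 85.
Trying a = 2: b² = 85 - 2² = 85 - 4 = 81
b = 9
Check: 2² + 9² = 4 + 81 = 85 ✓

85 = 2² + 9²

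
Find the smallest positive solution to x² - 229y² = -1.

We need x² = 229y² - 1. Try successive y:
y = 1: x² = 229·1² - 1 = 228, not a perfect square
y = 2: x² = 229·2² - 1 = 915, not a perfect square
y = 3: x² = 229·3² - 1 = 2060, not a perfect square
...
y = 113: x² = 229·113² - 1 = 2924100 = 1710² ✓
Check: 1710² - 229·113² = 2924100 - 2924101 = -1 ✓

x = 1710, y = 113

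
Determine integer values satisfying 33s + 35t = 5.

Step 1: Check solvability.
gcd(33, 35) = 1
Since 1 divides 5, solutions exist.

Step 2: Apply extended Euclidean algorithm to find gcd.
We find integers such that 33*x0 + 35*y0 = 1

Step 3: Scale the particular solution.
Multiply by 5/1 = 5:
s = 85, t = -80

Step 4: Verify.
33*(85) + 35*(-80) = 5 = 5 ✓

s = 85, t = -80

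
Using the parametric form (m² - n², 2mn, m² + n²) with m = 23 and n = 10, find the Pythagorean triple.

a = m² - n² = 23² - 10² = 529 - 100 = 429
b = 2mn = 2·23·10 = 460
c = m² + n² = 529 + 100 = 629
Verify: 429² + 460² = 184041 + 211600 = 395641 = 629² ✓

(429, 460, 629)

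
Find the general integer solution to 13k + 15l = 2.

Step 1: Compute gcd(13, 15) = 1.
Since 1 divides 2, solutions exist.

Step 2: Find a particular solution using extended Euclidean algorithm.
We get k₀ = 14, l₀ = -12.
Check: 13*14 + 15*-12 = 2 = 2 ✓

Step 3: Write the general solution.
k = 14 + (15/1)t = 14 + 15t
l = -12 - (13/1)t = -12 - 13t
for any integer t.

k = 14 + 15t, l = -12 - 13t for integer t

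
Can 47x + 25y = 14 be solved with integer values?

Step 1: Compute gcd(47, 25).
gcd(47, 25) = 1

Step 2: Check divisibility.
Does 1 divide 14? 14 = 1 x 14, so yes.

By the theorem on linear Diophantine equations, 47x + 25y = 14 has integer solutions if and only if gcd(47, 25) divides 14. Since 1 | 14, solutions exist.

Yes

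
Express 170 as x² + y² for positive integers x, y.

We need to find integers x, y > 0 such that x² + y² = 170.
Trying x = 1: y² = 170 - 1² = 170 - 1 = 169
y = 13
Check: 1² + 13² = 1 + 169 = 170 ✓

170 = 1² + 13²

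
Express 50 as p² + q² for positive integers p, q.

We need to find integers p, q > 0 such that p² + q² = 50.
Trying p = 1: q² = 50 - 1² = 50 - 1 = 49
q = 7
Check: 1² + 7² = 1 + 49 = 50 ✓

50 = 1² + 7²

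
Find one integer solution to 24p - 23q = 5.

Step 1: Check solvability.
gcd(24, 23) = 1
Since 1 divides 5, solutions exist.

Step 2: Apply extended Euclidean algorithm to find gcd.
We find integers such that 24*x0 + 23*y0 = 1

Step 3: Scale the particular solution.
Multiply by 5/1 = 5:
p = 5, q = 5

Step 4: Verify.
24*(5) - 23*(5) = 5 = 5 ✓

p = 5, q = 5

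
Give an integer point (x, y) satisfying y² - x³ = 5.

Try small integer x values and check whether x³ + 5 is a perfect square.
x = -1: x³ + 5 = -1³ + 5 = -1 + 5 = 4
Is 4 a perfect square? 2² = 4 ✓
So (x, y) = (-1, 2) is a solution.

x = -1, y = 2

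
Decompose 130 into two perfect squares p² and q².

We need to find integers p, q > 0 such that p² + q² = 130.
Trying p = 3: q² = 130 - 3² = 130 - 9 = 121
q = 11
Check: 3² + 11² = 9 + 121 = 130 ✓

130 = 3² + 11²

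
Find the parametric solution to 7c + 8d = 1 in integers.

Step 1: Compute gcd(7, 8) = 1.
Since 1 divides 1, solutions exist.

Step 2: Find a particular solution using extended Euclidean algorithm.
We get c₀ = -1, d₀ = 1.
Check: 7*-1 + 8*1 = 1 = 1 ✓

Step 3: Write the general solution.
c = -1 + (8/1)t = -1 + 8t
d = 1 - (7/1)t = 1 - 7t
for any integer t.

c = -1 + 8t, d = 1 - 7t for integer t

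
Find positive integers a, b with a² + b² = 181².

We need a² + b² = 181² = 32761.
Trying: 19² + 180² = 361 + 32400 = 32761 ✓

(19, 180, 181)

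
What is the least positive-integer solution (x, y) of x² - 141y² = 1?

We seek the smallest positive integers (x, y) with x² - 141y² = 1, i.e., x² = 141y² + 1.
Try successive y values:
y = 1: x² = 141·1² + 1 = 142, not a perfect square
y = 2: x² = 141·2² + 1 = 565, not a perfect square
y = 3: x² = 141·3² + 1 = 1270, not a perfect square
... continuing the search (or via continued fractions) ...
y = 8: x² = 141·8² + 1 = 9025, x = 95 ✓

Verify: 95² - 141·8² = 9025 - 9024 = 1 ✓

x = 95, y = 8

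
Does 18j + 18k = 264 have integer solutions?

Step 1: Compute gcd(18, 18).
gcd(18, 18) = 18

Step 2: Check divisibility.
Does 18 divide 264? 264 = 18 x 14 + 12, so no.

By the theorem on linear Diophantine equations, 18j + 18k = 264 has integer solutions if and only if gcd(18, 18) divides 264. Since 18 does not divide 264, no solutions exist.

No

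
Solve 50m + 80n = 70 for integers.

Step 1: Check solvability.
gcd(50, 80) = 10
Since 10 divides 70, solutions exist.

Step 2: Apply extended Euclidean algorithm to find gcd.
We find integers such that 50*x0 + 80*y0 = 10

Step 3: Scale the particular solution.
Multiply by 70/10 = 7:
m = -21, n = 14

Step 4: Verify.
50*(-21) + 80*(14) = 70 = 70 ✓

m = -21, n = 14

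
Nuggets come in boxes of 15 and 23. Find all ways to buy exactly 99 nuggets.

We need non-negative integers (x, y) with 15x + 23y = 99.
For each x in 0..6, check if 99 - 15x is a non-negative multiple of 23.
x = 2: 23y = 69, y = 3 ✓

(2 boxes of 15, 3 boxes of 23)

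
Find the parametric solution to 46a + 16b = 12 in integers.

Step 1: Compute gcd(46, 16) = 2.
Since 2 divides 12, solutions exist.

Step 2: Find a particular solution using extended Euclidean algorithm.
We get a₀ = -6, b₀ = 18.
Check: 46*-6 + 16*18 = 12 = 12 ✓

Step 3: Write the general solution.
a = -6 + (16/2)t = -6 + 8t
b = 18 - (46/2)t = 18 - 23t
for any integer t.

a = -6 + 8t, b = 18 - 23t for integer t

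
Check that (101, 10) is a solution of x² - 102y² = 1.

Compute x² = 101² = 10201
Compute 102y² = 102·10² = 102·100 = 10200
x² - 102y² = 10201 - 10200 = 1
Since this equals 1, (101, 10) is a solution.

Yes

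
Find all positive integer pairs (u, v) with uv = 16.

The positive divisors of 16 are: 1, 2, 4, 8, 16.
Each divisor d gives the pair (d, 16/d):
(1, 16), (2, 8), (4, 4), (8, 2), (16, 1)

(1, 16), (2, 8), (4, 4), (8, 2), (16, 1)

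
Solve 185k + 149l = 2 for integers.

Step 1: Check solvability.
gcd(185, 149) = 1
Since 1 divides 2, solutions exist.

Step 2: Apply extended Euclidean algorithm to find gcd.
We find integers such that 185*x0 + 149*y0 = 1

Step 3: Scale the particular solution.
Multiply by 2/1 = 2:
k = 58, l = -72

Step 4: Verify.
185*(58) + 149*(-72) = 2 = 2 ✓

k = 58, l = -72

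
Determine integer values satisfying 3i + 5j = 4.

Step 1: Check solvability.
gcd(3, 5) = 1
Since 1 divides 4, solutions exist.

Step 2: Apply extended Euclidean algorithm to find gcd.
We find integers such that 3*x0 + 5*y0 = 1

Step 3: Scale the particular solution.
Multiply by 4/1 = 4:
i = 8, j = -4

Step 4: Verify.
3*(8) + 5*(-4) = 4 = 4 ✓

i = 8, j = -4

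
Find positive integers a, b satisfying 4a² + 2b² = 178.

Try small values of a and check whether (178 - 4a²)/2 is a perfect square.
a = 2: 4·2² = 16, so 2b² = 178 - 16 = 162, giving b² = 81, b = 9.
Check: 4·2² + 2·9² = 16 + 162 = 178 ✓

a = 2, b = 9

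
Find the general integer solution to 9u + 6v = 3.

Step 1: Compute gcd(9, 6) = 3.
Since 3 divides 3, solutions exist.

Step 2: Find a particular solution using extended Euclidean algorithm.
We get u₀ = 1, v₀ = -1.
Check: 9*1 + 6*-1 = 3 = 3 ✓

Step 3: Write the general solution.
u = 1 + (6/3)t = 1 + 2t
v = -1 - (9/3)t = -1 - 3t
for any integer t.

u = 1 + 2t, v = -1 - 3t for integer t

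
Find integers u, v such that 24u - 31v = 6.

Step 1: Check solvability.
gcd(24, 31) = 1
Since 1 divides 6, solutions exist.

Step 2: Apply extended Euclidean algorithm to find gcd.
We find integers such that 24*x0 + 31*y0 = 1

Step 3: Scale the particular solution.
Multiply by 6/1 = 6:
u = -54, v = -42

Step 4: Verify.
24*(-54) - 31*(-42) = 6 = 6 ✓

u = -54, v = -42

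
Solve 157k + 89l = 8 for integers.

Step 1: Check solvability.
gcd(157, 89) = 1
Since 1 divides 8, solutions exist.

Step 2: Apply extended Euclidean algorithm to find gcd.
We find integers such that 157*x0 + 89*y0 = 1

Step 3: Scale the particular solution.
Multiply by 8/1 = 8:
k = -136, l = 240

Step 4: Verify.
157*(-136) + 89*(240) = 8 = 8 ✓

k = -136, l = 240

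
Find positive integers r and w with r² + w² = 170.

We need to find integers r, w > 0 such that r² + w² = 170.
Trying r = 1: w² = 170 - 1² = 170 - 1 = 169
w = 13
Check: 1² + 13² = 1 + 169 = 170 ✓

170 = 1² + 13²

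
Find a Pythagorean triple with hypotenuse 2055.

We need a² + b² = 2055² = 4223025.
Trying: 2001² + 468² = 4004001 + 219024 = 4223025 ✓

(2001, 468, 2055)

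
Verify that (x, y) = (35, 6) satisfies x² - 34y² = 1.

Compute x² = 35² = 1225
Compute 34y² = 34·6² = 34·36 = 1224
x² - 34y² = 1225 - 1224 = 1
Since this equals 1, (35, 6) is a solution.

Yes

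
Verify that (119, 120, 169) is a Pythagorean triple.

Compute a² + b²:
119² + 120² = 14161 + 14400 = 28561
Compute c²:
169² = 28561
Since 28561 = 28561, it is a Pythagorean triple.

Yes, it is a Pythagorean triple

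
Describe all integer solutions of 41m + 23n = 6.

Step 1: Compute gcd(41, 23) = 1.
Since 1 divides 6, solutions exist.

Step 2: Find a particular solution using extended Euclidean algorithm.
We get m₀ = 54, n₀ = -96.
Check: 41*54 + 23*-96 = 6 = 6 ✓

Step 3: Write the general solution.
m = 54 + (23/1)t = 54 + 23t
n = -96 - (41/1)t = -96 - 41t
for any integer t.

m = 54 + 23t, n = -96 - 41t for integer t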